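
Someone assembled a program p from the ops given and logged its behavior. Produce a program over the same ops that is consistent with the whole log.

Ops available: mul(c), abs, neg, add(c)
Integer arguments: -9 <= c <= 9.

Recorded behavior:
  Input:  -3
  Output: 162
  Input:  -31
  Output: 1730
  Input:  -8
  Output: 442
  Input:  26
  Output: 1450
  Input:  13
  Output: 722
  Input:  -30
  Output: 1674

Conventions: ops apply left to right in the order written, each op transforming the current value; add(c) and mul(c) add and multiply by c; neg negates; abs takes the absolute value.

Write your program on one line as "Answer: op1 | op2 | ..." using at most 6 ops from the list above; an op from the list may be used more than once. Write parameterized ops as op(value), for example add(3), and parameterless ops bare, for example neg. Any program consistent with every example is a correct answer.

abs | mul(4) | neg | mul(7) | add(3) | mul(-2)

Check, running the answer program on each example:
  -3 -> 3 -> 12 -> -12 -> -84 -> -81 -> 162
  -31 -> 31 -> 124 -> -124 -> -868 -> -865 -> 1730
  -8 -> 8 -> 32 -> -32 -> -224 -> -221 -> 442
  26 -> 26 -> 104 -> -104 -> -728 -> -725 -> 1450
  13 -> 13 -> 52 -> -52 -> -364 -> -361 -> 722
  -30 -> 30 -> 120 -> -120 -> -840 -> -837 -> 1674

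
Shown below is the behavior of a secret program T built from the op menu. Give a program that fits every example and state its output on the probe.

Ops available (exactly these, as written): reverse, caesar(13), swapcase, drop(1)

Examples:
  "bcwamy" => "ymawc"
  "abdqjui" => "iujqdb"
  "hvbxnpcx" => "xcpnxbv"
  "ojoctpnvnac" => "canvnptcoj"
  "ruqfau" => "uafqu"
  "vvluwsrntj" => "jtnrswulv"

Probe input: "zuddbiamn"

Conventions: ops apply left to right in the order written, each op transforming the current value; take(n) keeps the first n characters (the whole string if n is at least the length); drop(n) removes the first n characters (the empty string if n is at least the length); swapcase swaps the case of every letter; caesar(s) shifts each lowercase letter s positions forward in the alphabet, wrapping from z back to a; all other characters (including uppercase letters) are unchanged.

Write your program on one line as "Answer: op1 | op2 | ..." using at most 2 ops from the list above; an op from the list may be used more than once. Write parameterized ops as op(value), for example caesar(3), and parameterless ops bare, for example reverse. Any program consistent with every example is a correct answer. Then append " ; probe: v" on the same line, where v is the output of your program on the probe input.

drop(1) | reverse ; probe: "nmaibddu"

Check, running the answer program on each example:
  "bcwamy" -> "cwamy" -> "ymawc"
  "abdqjui" -> "bdqjui" -> "iujqdb"
  "hvbxnpcx" -> "vbxnpcx" -> "xcpnxbv"
  "ojoctpnvnac" -> "joctpnvnac" -> "canvnptcoj"
  "ruqfau" -> "uqfau" -> "uafqu"
  "vvluwsrntj" -> "vluwsrntj" -> "jtnrswulv"
  probe: "zuddbiamn" -> "uddbiamn" -> "nmaibddu"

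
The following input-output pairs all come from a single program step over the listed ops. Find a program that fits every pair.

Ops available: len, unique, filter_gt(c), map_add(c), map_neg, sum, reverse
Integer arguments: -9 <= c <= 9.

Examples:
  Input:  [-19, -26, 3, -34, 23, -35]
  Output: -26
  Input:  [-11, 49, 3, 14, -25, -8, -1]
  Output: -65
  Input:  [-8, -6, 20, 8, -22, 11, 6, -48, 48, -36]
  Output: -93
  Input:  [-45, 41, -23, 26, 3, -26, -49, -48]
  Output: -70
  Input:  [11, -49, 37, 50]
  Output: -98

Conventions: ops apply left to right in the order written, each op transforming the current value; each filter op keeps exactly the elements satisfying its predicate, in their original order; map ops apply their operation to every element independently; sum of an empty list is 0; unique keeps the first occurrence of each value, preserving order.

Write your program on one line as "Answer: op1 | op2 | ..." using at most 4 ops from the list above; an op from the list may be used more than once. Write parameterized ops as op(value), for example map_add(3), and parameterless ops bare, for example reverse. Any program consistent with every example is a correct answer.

reverse | filter_gt(-4) | map_neg | sum

Check, running the answer program on each example:
  [-19, -26, 3, -34, 23, -35] -> [-35, 23, -34, 3, -26, -19] -> [23, 3] -> [-23, -3] -> -26
  [-11, 49, 3, 14, -25, -8, -1] -> [-1, -8, -25, 14, 3, 49, -11] -> [-1, 14, 3, 49] -> [1, -14, -3, -49] -> -65
  [-8, -6, 20, 8, -22, 11, 6, -48, 48, -36] -> [-36, 48, -48, 6, 11, -22, 8, 20, -6, -8] -> [48, 6, 11, 8, 20] -> [-48, -6, -11, -8, -20] -> -93
  [-45, 41, -23, 26, 3, -26, -49, -48] -> [-48, -49, -26, 3, 26, -23, 41, -45] -> [3, 26, 41] -> [-3, -26, -41] -> -70
  [11, -49, 37, 50] -> [50, 37, -49, 11] -> [50, 37, 11] -> [-50, -37, -11] -> -98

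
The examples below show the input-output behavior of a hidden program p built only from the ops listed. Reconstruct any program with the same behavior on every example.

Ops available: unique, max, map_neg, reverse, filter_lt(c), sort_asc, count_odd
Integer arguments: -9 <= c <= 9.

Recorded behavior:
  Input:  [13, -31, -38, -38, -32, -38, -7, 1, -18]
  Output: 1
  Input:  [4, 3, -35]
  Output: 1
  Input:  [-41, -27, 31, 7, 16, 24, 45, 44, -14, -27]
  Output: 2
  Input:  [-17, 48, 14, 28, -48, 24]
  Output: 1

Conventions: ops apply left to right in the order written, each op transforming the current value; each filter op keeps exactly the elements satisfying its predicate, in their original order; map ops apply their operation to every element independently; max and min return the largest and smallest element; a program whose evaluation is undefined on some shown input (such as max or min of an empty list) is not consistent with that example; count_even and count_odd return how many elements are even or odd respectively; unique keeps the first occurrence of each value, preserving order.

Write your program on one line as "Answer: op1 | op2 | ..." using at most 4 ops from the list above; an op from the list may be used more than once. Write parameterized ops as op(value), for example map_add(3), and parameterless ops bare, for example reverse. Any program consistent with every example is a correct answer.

filter_lt(3) | filter_lt(-7) | unique | count_odd

Check, running the answer program on each example:
  [13, -31, -38, -38, -32, -38, -7, 1, -18] -> [-31, -38, -38, -32, -38, -7, 1, -18] -> [-31, -38, -38, -32, -38, -18] -> [-31, -38, -32, -18] -> 1
  [4, 3, -35] -> [-35] -> [-35] -> [-35] -> 1
  [-41, -27, 31, 7, 16, 24, 45, 44, -14, -27] -> [-41, -27, -14, -27] -> [-41, -27, -14, -27] -> [-41, -27, -14] -> 2
  [-17, 48, 14, 28, -48, 24] -> [-17, -48] -> [-17, -48] -> [-17, -48] -> 1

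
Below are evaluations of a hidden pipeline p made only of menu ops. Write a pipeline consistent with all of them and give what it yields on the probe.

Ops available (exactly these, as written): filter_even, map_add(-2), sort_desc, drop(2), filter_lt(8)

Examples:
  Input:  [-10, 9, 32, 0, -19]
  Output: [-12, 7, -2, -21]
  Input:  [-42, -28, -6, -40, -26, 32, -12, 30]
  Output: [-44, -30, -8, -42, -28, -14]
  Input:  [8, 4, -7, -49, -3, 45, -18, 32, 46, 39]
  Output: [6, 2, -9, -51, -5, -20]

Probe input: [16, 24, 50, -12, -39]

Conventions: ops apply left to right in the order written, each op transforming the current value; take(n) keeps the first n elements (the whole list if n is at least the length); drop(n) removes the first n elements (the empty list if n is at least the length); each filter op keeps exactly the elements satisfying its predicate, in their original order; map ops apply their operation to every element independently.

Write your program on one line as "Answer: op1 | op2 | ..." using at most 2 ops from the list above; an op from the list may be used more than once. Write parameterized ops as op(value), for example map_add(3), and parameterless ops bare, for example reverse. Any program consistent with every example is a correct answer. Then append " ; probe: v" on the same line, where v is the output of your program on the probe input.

map_add(-2) | filter_lt(8) ; probe: [-14, -41]

Check, running the answer program on each example:
  [-10, 9, 32, 0, -19] -> [-12, 7, 30, -2, -21] -> [-12, 7, -2, -21]
  [-42, -28, -6, -40, -26, 32, -12, 30] -> [-44, -30, -8, -42, -28, 30, -14, 28] -> [-44, -30, -8, -42, -28, -14]
  [8, 4, -7, -49, -3, 45, -18, 32, 46, 39] -> [6, 2, -9, -51, -5, 43, -20, 30, 44, 37] -> [6, 2, -9, -51, -5, -20]
  probe: [16, 24, 50, -12, -39] -> [14, 22, 48, -14, -41] -> [-14, -41]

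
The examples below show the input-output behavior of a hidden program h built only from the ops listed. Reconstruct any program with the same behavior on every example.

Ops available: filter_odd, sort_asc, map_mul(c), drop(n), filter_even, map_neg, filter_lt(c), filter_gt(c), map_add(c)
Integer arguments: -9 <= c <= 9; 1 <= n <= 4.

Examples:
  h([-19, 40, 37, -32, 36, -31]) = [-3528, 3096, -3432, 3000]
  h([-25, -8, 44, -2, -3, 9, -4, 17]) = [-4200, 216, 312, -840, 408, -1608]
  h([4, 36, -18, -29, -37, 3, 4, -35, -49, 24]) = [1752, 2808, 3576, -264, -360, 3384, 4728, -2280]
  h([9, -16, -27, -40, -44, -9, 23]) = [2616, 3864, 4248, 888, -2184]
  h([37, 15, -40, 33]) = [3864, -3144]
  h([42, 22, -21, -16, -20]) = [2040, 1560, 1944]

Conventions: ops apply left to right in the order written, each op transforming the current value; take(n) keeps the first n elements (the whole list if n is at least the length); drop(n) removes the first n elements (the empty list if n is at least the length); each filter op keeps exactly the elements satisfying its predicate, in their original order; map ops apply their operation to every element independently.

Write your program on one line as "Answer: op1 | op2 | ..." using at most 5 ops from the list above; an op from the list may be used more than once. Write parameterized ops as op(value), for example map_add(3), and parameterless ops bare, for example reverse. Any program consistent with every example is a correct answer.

map_mul(-3) | drop(2) | map_mul(-8) | map_add(-6) | map_mul(-4)

Check, running the answer program on each example:
  [-19, 40, 37, -32, 36, -31] -> [57, -120, -111, 96, -108, 93] -> [-111, 96, -108, 93] -> [888, -768, 864, -744] -> [882, -774, 858, -750] -> [-3528, 3096, -3432, 3000]
  [-25, -8, 44, -2, -3, 9, -4, 17] -> [75, 24, -132, 6, 9, -27, 12, -51] -> [-132, 6, 9, -27, 12, -51] -> [1056, -48, -72, 216, -96, 408] -> [1050, -54, -78, 210, -102, 402] -> [-4200, 216, 312, -840, 408, -1608]
  [4, 36, -18, -29, -37, 3, 4, -35, -49, 24] -> [-12, -108, 54, 87, 111, -9, -12, 105, 147, -72] -> [54, 87, 111, -9, -12, 105, 147, -72] -> [-432, -696, -888, 72, 96, -840, -1176, 576] -> [-438, -702, -894, 66, 90, -846, -1182, 570] -> [1752, 2808, 3576, -264, -360, 3384, 4728, -2280]
  [9, -16, -27, -40, -44, -9, 23] -> [-27, 48, 81, 120, 132, 27, -69] -> [81, 120, 132, 27, -69] -> [-648, -960, -1056, -216, 552] -> [-654, -966, -1062, -222, 546] -> [2616, 3864, 4248, 888, -2184]
  [37, 15, -40, 33] -> [-111, -45, 120, -99] -> [120, -99] -> [-960, 792] -> [-966, 786] -> [3864, -3144]
  [42, 22, -21, -16, -20] -> [-126, -66, 63, 48, 60] -> [63, 48, 60] -> [-504, -384, -480] -> [-510, -390, -486] -> [2040, 1560, 1944]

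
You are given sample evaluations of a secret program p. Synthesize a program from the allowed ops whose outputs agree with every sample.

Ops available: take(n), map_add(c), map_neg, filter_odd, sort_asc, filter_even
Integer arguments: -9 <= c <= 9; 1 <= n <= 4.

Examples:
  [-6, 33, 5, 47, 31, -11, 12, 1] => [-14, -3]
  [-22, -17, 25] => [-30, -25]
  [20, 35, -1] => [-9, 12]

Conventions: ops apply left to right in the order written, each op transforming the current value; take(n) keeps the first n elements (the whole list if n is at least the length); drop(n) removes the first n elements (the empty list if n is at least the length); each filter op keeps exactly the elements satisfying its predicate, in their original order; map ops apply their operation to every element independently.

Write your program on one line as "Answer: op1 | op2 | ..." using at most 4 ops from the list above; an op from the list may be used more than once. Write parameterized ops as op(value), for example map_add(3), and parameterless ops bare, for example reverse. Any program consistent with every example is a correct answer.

take(4) | sort_asc | map_add(-8) | take(2)

Check, running the answer program on each example:
  [-6, 33, 5, 47, 31, -11, 12, 1] -> [-6, 33, 5, 47] -> [-6, 5, 33, 47] -> [-14, -3, 25, 39] -> [-14, -3]
  [-22, -17, 25] -> [-22, -17, 25] -> [-22, -17, 25] -> [-30, -25, 17] -> [-30, -25]
  [20, 35, -1] -> [20, 35, -1] -> [-1, 20, 35] -> [-9, 12, 27] -> [-9, 12]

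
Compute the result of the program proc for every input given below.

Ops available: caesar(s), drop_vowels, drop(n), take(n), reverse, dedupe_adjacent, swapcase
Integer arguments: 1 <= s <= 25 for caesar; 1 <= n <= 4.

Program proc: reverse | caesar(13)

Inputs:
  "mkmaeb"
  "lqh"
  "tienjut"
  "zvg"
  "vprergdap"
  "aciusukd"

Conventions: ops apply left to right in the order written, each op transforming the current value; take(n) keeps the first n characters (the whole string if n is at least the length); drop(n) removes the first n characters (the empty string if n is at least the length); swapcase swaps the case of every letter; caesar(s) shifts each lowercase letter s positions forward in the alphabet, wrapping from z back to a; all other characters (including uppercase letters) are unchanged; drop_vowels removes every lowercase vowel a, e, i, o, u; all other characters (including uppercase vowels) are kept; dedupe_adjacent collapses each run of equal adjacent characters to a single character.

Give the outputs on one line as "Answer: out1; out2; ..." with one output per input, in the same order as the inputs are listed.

Execution, op by op:
  "mkmaeb" -> "beamkm" -> "ornzxz"
  "lqh" -> "hql" -> "udy"
  "tienjut" -> "tujneit" -> "ghwarvg"
  "zvg" -> "gvz" -> "tim"
  "vprergdap" -> "padgrerpv" -> "cnqtereci"
  "aciusukd" -> "dkusuica" -> "qxhfhvpn"

"ornzxz"; "udy"; "ghwarvg"; "tim"; "cnqtereci"; "qxhfhvpn"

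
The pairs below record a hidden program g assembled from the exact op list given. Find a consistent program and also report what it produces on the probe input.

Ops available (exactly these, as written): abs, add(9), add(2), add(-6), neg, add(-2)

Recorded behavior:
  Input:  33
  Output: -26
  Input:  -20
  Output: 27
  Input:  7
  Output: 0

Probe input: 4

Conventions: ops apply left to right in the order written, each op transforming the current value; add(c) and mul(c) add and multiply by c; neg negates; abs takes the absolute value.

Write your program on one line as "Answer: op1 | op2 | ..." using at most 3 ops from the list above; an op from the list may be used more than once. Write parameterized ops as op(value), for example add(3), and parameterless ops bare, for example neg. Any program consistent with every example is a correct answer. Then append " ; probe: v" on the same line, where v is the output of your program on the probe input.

neg | add(9) | add(-2) ; probe: 3

Check, running the answer program on each example:
  33 -> -33 -> -24 -> -26
  -20 -> 20 -> 29 -> 27
  7 -> -7 -> 2 -> 0
  probe: 4 -> -4 -> 5 -> 3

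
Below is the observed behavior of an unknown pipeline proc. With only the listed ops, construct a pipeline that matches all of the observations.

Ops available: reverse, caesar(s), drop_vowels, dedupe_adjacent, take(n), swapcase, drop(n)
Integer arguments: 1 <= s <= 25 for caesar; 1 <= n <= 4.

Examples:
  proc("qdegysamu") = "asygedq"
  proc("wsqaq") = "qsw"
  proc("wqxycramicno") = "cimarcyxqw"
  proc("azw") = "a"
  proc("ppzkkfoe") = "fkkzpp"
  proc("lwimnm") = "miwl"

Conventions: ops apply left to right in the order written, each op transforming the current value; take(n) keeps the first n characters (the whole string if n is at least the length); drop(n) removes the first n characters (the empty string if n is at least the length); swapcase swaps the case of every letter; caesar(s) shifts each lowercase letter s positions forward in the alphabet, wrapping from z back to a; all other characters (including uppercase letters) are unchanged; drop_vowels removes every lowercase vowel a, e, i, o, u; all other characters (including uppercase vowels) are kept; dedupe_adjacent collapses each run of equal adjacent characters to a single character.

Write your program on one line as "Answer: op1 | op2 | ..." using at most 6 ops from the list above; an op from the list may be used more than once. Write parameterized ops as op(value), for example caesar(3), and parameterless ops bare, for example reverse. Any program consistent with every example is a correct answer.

swapcase | reverse | drop(1) | swapcase | drop(1)

Check, running the answer program on each example:
  "qdegysamu" -> "QDEGYSAMU" -> "UMASYGEDQ" -> "MASYGEDQ" -> "masygedq" -> "asygedq"
  "wsqaq" -> "WSQAQ" -> "QAQSW" -> "AQSW" -> "aqsw" -> "qsw"
  "wqxycramicno" -> "WQXYCRAMICNO" -> "ONCIMARCYXQW" -> "NCIMARCYXQW" -> "ncimarcyxqw" -> "cimarcyxqw"
  "azw" -> "AZW" -> "WZA" -> "ZA" -> "za" -> "a"
  "ppzkkfoe" -> "PPZKKFOE" -> "EOFKKZPP" -> "OFKKZPP" -> "ofkkzpp" -> "fkkzpp"
  "lwimnm" -> "LWIMNM" -> "MNMIWL" -> "NMIWL" -> "nmiwl" -> "miwl"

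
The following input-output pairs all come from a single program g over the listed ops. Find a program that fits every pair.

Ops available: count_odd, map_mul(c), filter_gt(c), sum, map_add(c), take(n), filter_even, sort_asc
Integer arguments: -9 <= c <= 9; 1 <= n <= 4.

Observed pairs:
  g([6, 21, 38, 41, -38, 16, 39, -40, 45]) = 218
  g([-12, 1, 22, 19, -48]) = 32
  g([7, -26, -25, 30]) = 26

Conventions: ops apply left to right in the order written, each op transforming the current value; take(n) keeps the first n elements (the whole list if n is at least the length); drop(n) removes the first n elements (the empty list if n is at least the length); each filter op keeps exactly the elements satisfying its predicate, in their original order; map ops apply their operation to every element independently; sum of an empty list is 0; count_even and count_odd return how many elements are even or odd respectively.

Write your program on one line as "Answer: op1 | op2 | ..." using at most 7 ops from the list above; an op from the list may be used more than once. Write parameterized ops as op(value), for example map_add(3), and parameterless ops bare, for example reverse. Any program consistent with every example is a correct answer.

map_add(9) | map_add(7) | map_add(-8) | sort_asc | map_add(2) | sum

Check, running the answer program on each example:
  [6, 21, 38, 41, -38, 16, 39, -40, 45] -> [15, 30, 47, 50, -29, 25, 48, -31, 54] -> [22, 37, 54, 57, -22, 32, 55, -24, 61] -> [14, 29, 46, 49, -30, 24, 47, -32, 53] -> [-32, -30, 14, 24, 29, 46, 47, 49, 53] -> [-30, -28, 16, 26, 31, 48, 49, 51, 55] -> 218
  [-12, 1, 22, 19, -48] -> [-3, 10, 31, 28, -39] -> [4, 17, 38, 35, -32] -> [-4, 9, 30, 27, -40] -> [-40, -4, 9, 27, 30] -> [-38, -2, 11, 29, 32] -> 32
  [7, -26, -25, 30] -> [16, -17, -16, 39] -> [23, -10, -9, 46] -> [15, -18, -17, 38] -> [-18, -17, 15, 38] -> [-16, -15, 17, 40] -> 26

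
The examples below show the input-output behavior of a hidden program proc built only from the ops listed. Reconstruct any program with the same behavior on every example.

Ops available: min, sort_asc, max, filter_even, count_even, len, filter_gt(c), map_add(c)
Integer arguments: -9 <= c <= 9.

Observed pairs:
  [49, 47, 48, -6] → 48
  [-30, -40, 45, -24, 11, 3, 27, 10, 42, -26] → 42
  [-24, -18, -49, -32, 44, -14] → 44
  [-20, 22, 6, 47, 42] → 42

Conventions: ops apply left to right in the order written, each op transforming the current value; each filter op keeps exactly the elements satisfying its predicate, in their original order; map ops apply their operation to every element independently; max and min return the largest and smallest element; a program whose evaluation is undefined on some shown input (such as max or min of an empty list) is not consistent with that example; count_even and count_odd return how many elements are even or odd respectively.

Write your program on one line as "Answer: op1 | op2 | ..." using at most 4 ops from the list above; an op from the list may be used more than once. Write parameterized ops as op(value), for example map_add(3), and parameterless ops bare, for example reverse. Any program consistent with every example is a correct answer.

filter_even | sort_asc | max

Check, running the answer program on each example:
  [49, 47, 48, -6] -> [48, -6] -> [-6, 48] -> 48
  [-30, -40, 45, -24, 11, 3, 27, 10, 42, -26] -> [-30, -40, -24, 10, 42, -26] -> [-40, -30, -26, -24, 10, 42] -> 42
  [-24, -18, -49, -32, 44, -14] -> [-24, -18, -32, 44, -14] -> [-32, -24, -18, -14, 44] -> 44
  [-20, 22, 6, 47, 42] -> [-20, 22, 6, 42] -> [-20, 6, 22, 42] -> 42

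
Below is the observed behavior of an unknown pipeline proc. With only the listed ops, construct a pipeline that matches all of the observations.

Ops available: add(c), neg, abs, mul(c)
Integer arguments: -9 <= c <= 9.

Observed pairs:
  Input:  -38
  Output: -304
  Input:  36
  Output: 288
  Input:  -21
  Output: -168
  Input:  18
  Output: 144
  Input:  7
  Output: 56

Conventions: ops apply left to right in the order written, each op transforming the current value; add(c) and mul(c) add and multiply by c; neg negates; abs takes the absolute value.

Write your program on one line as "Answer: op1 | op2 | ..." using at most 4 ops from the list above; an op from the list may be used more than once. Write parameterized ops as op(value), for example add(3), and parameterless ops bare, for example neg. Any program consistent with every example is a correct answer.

neg | mul(8) | neg

Check, running the answer program on each example:
  -38 -> 38 -> 304 -> -304
  36 -> -36 -> -288 -> 288
  -21 -> 21 -> 168 -> -168
  18 -> -18 -> -144 -> 144
  7 -> -7 -> -56 -> 56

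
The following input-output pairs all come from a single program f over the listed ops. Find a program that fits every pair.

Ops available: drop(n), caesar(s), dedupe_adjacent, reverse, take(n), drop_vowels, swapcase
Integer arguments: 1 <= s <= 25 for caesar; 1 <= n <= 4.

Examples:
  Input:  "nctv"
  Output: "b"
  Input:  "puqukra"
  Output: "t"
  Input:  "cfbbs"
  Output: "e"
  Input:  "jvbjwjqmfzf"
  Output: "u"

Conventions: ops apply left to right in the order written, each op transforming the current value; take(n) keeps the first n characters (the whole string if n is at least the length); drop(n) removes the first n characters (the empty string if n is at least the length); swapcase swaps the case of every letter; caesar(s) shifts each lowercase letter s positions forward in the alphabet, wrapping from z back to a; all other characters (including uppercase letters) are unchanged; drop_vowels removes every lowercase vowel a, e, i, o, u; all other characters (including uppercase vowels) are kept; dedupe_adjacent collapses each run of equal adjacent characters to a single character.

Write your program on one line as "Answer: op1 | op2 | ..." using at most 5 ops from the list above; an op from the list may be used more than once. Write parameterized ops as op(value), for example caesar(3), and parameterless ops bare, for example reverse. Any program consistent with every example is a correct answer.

caesar(17) | take(2) | drop(1) | caesar(8)

Check, running the answer program on each example:
  "nctv" -> "etkm" -> "et" -> "t" -> "b"
  "puqukra" -> "glhlbir" -> "gl" -> "l" -> "t"
  "cfbbs" -> "twssj" -> "tw" -> "w" -> "e"
  "jvbjwjqmfzf" -> "amsanahdwqw" -> "am" -> "m" -> "u"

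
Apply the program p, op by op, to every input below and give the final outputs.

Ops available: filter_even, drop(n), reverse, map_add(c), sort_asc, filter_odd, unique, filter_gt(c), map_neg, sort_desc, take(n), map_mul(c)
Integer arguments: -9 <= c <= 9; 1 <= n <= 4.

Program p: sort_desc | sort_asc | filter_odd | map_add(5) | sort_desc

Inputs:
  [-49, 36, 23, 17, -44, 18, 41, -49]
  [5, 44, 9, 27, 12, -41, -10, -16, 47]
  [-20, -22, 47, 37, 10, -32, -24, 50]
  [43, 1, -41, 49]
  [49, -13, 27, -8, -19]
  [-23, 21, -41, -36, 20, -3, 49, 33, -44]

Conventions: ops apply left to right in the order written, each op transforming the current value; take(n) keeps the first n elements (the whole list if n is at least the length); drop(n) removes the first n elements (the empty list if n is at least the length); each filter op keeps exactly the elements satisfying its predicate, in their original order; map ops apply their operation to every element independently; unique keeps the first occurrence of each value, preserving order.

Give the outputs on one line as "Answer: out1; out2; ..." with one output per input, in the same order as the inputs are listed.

[46, 28, 22, -44, -44]; [52, 32, 14, 10, -36]; [52, 42]; [54, 48, 6, -36]; [54, 32, -8, -14]; [54, 38, 26, 2, -18, -36]

Execution, op by op:
  [-49, 36, 23, 17, -44, 18, 41, -49] -> [41, 36, 23, 18, 17, -44, -49, -49] -> [-49, -49, -44, 17, 18, 23, 36, 41] -> [-49, -49, 17, 23, 41] -> [-44, -44, 22, 28, 46] -> [46, 28, 22, -44, -44]
  [5, 44, 9, 27, 12, -41, -10, -16, 47] -> [47, 44, 27, 12, 9, 5, -10, -16, -41] -> [-41, -16, -10, 5, 9, 12, 27, 44, 47] -> [-41, 5, 9, 27, 47] -> [-36, 10, 14, 32, 52] -> [52, 32, 14, 10, -36]
  [-20, -22, 47, 37, 10, -32, -24, 50] -> [50, 47, 37, 10, -20, -22, -24, -32] -> [-32, -24, -22, -20, 10, 37, 47, 50] -> [37, 47] -> [42, 52] -> [52, 42]
  [43, 1, -41, 49] -> [49, 43, 1, -41] -> [-41, 1, 43, 49] -> [-41, 1, 43, 49] -> [-36, 6, 48, 54] -> [54, 48, 6, -36]
  [49, -13, 27, -8, -19] -> [49, 27, -8, -13, -19] -> [-19, -13, -8, 27, 49] -> [-19, -13, 27, 49] -> [-14, -8, 32, 54] -> [54, 32, -8, -14]
  [-23, 21, -41, -36, 20, -3, 49, 33, -44] -> [49, 33, 21, 20, -3, -23, -36, -41, -44] -> [-44, -41, -36, -23, -3, 20, 21, 33, 49] -> [-41, -23, -3, 21, 33, 49] -> [-36, -18, 2, 26, 38, 54] -> [54, 38, 26, 2, -18, -36]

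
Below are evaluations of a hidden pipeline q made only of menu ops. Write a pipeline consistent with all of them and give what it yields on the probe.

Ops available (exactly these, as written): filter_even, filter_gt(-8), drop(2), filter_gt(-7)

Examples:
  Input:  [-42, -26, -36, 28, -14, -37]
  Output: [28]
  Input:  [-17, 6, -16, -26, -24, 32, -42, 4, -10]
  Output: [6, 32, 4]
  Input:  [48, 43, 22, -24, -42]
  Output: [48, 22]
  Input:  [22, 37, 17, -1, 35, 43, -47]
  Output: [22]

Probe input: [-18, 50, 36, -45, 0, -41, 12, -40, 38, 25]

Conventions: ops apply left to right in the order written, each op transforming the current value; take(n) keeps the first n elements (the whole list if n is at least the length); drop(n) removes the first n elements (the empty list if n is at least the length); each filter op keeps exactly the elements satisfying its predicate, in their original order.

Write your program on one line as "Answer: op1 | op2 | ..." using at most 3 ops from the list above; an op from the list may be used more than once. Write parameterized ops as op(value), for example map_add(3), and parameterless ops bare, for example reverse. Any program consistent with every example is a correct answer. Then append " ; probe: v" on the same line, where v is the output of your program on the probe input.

filter_even | filter_gt(-7) ; probe: [50, 36, 0, 12, 38]

Check, running the answer program on each example:
  [-42, -26, -36, 28, -14, -37] -> [-42, -26, -36, 28, -14] -> [28]
  [-17, 6, -16, -26, -24, 32, -42, 4, -10] -> [6, -16, -26, -24, 32, -42, 4, -10] -> [6, 32, 4]
  [48, 43, 22, -24, -42] -> [48, 22, -24, -42] -> [48, 22]
  [22, 37, 17, -1, 35, 43, -47] -> [22] -> [22]
  probe: [-18, 50, 36, -45, 0, -41, 12, -40, 38, 25] -> [-18, 50, 36, 0, 12, -40, 38] -> [50, 36, 0, 12, 38]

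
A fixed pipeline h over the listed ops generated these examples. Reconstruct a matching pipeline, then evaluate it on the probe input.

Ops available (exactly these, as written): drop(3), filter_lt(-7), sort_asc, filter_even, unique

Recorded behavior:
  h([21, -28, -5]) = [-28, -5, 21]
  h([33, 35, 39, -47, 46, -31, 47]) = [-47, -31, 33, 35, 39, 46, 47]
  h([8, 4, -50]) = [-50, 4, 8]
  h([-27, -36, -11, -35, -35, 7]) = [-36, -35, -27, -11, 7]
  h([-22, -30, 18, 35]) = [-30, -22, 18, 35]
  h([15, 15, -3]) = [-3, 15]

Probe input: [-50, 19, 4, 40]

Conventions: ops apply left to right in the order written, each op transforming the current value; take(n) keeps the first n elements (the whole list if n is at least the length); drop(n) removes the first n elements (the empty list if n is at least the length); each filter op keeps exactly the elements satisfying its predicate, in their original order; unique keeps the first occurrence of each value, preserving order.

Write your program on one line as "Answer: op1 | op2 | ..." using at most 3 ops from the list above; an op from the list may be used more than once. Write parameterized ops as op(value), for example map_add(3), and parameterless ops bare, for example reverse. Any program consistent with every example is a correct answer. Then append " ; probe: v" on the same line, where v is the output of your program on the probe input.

unique | sort_asc ; probe: [-50, 4, 19, 40]

Check, running the answer program on each example:
  [21, -28, -5] -> [21, -28, -5] -> [-28, -5, 21]
  [33, 35, 39, -47, 46, -31, 47] -> [33, 35, 39, -47, 46, -31, 47] -> [-47, -31, 33, 35, 39, 46, 47]
  [8, 4, -50] -> [8, 4, -50] -> [-50, 4, 8]
  [-27, -36, -11, -35, -35, 7] -> [-27, -36, -11, -35, 7] -> [-36, -35, -27, -11, 7]
  [-22, -30, 18, 35] -> [-22, -30, 18, 35] -> [-30, -22, 18, 35]
  [15, 15, -3] -> [15, -3] -> [-3, 15]
  probe: [-50, 19, 4, 40] -> [-50, 19, 4, 40] -> [-50, 4, 19, 40]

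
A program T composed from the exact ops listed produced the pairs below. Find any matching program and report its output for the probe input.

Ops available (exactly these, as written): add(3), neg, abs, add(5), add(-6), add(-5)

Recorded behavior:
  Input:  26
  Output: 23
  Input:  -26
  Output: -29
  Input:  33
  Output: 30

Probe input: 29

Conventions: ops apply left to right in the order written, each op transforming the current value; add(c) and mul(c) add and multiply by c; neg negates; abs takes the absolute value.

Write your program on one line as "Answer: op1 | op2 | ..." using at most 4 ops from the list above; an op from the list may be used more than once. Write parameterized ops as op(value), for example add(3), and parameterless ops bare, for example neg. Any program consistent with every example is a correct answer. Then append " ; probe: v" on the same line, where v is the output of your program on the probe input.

neg | add(3) | neg ; probe: 26

Check, running the answer program on each example:
  26 -> -26 -> -23 -> 23
  -26 -> 26 -> 29 -> -29
  33 -> -33 -> -30 -> 30
  probe: 29 -> -29 -> -26 -> 26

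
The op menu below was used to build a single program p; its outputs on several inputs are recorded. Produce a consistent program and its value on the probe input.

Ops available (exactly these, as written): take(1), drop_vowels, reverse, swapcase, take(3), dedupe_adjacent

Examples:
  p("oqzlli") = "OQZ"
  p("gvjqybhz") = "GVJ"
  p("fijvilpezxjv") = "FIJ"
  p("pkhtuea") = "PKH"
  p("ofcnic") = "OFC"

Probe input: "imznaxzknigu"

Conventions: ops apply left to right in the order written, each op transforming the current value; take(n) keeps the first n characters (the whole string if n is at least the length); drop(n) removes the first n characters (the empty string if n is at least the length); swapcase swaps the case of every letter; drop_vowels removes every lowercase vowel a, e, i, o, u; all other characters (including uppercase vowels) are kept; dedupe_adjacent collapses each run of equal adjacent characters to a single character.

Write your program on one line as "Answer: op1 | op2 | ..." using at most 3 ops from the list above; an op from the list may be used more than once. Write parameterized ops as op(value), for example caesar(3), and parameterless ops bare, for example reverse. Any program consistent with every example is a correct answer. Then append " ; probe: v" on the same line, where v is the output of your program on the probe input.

dedupe_adjacent | swapcase | take(3) ; probe: "IMZ"

Check, running the answer program on each example:
  "oqzlli" -> "oqzli" -> "OQZLI" -> "OQZ"
  "gvjqybhz" -> "gvjqybhz" -> "GVJQYBHZ" -> "GVJ"
  "fijvilpezxjv" -> "fijvilpezxjv" -> "FIJVILPEZXJV" -> "FIJ"
  "pkhtuea" -> "pkhtuea" -> "PKHTUEA" -> "PKH"
  "ofcnic" -> "ofcnic" -> "OFCNIC" -> "OFC"
  probe: "imznaxzknigu" -> "imznaxzknigu" -> "IMZNAXZKNIGU" -> "IMZ"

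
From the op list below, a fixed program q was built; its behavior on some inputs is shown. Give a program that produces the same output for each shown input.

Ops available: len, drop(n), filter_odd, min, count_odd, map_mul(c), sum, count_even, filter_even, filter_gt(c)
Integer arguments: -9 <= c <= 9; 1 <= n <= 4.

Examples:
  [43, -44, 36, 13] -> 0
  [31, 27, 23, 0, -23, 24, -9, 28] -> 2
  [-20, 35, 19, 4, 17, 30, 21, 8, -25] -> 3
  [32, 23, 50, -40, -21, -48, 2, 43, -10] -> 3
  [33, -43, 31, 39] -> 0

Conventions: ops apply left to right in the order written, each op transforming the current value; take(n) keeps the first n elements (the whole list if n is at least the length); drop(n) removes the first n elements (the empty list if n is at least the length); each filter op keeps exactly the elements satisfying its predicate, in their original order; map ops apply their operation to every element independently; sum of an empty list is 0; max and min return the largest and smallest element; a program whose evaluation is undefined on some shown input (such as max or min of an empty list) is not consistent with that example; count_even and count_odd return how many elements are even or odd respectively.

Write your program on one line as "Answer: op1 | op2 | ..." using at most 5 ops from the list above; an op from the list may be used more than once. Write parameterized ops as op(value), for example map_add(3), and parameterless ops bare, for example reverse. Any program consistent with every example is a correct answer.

map_mul(5) | drop(3) | drop(3) | map_mul(-9) | len

Check, running the answer program on each example:
  [43, -44, 36, 13] -> [215, -220, 180, 65] -> [65] -> [] -> [] -> 0
  [31, 27, 23, 0, -23, 24, -9, 28] -> [155, 135, 115, 0, -115, 120, -45, 140] -> [0, -115, 120, -45, 140] -> [-45, 140] -> [405, -1260] -> 2
  [-20, 35, 19, 4, 17, 30, 21, 8, -25] -> [-100, 175, 95, 20, 85, 150, 105, 40, -125] -> [20, 85, 150, 105, 40, -125] -> [105, 40, -125] -> [-945, -360, 1125] -> 3
  [32, 23, 50, -40, -21, -48, 2, 43, -10] -> [160, 115, 250, -200, -105, -240, 10, 215, -50] -> [-200, -105, -240, 10, 215, -50] -> [10, 215, -50] -> [-90, -1935, 450] -> 3
  [33, -43, 31, 39] -> [165, -215, 155, 195] -> [195] -> [] -> [] -> 0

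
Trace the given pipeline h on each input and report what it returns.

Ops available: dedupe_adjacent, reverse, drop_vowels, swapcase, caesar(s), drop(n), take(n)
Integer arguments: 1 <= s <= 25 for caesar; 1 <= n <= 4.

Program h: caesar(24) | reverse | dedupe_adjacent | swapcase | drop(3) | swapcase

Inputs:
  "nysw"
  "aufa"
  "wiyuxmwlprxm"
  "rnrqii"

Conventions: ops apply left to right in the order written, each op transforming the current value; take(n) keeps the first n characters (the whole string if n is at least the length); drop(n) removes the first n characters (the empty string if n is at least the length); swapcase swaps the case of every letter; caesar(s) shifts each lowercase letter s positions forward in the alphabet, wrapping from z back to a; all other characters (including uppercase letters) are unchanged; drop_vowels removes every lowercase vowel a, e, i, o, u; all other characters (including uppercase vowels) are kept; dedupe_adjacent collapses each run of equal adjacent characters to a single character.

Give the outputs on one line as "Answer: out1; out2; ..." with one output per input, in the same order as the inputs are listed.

"l"; "y"; "njukvswgu"; "lp"

Execution, op by op:
  "nysw" -> "lwqu" -> "uqwl" -> "uqwl" -> "UQWL" -> "L" -> "l"
  "aufa" -> "ysdy" -> "ydsy" -> "ydsy" -> "YDSY" -> "Y" -> "y"
  "wiyuxmwlprxm" -> "ugwsvkujnpvk" -> "kvpnjukvswgu" -> "kvpnjukvswgu" -> "KVPNJUKVSWGU" -> "NJUKVSWGU" -> "njukvswgu"
  "rnrqii" -> "plpogg" -> "ggoplp" -> "goplp" -> "GOPLP" -> "LP" -> "lp"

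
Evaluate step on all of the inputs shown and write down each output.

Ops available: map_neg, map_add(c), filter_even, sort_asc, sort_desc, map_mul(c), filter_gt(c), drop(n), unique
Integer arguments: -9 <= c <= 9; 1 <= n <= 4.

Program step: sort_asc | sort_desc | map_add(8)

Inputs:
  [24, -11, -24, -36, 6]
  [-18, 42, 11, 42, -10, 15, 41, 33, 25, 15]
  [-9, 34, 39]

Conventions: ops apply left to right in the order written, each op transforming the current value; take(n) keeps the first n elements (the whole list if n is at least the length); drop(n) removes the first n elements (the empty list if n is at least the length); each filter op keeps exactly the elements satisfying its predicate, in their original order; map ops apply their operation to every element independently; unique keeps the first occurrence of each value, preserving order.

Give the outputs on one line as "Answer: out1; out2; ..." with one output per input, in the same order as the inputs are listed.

Execution, op by op:
  [24, -11, -24, -36, 6] -> [-36, -24, -11, 6, 24] -> [24, 6, -11, -24, -36] -> [32, 14, -3, -16, -28]
  [-18, 42, 11, 42, -10, 15, 41, 33, 25, 15] -> [-18, -10, 11, 15, 15, 25, 33, 41, 42, 42] -> [42, 42, 41, 33, 25, 15, 15, 11, -10, -18] -> [50, 50, 49, 41, 33, 23, 23, 19, -2, -10]
  [-9, 34, 39] -> [-9, 34, 39] -> [39, 34, -9] -> [47, 42, -1]

[32, 14, -3, -16, -28]; [50, 50, 49, 41, 33, 23, 23, 19, -2, -10]; [47, 42, -1]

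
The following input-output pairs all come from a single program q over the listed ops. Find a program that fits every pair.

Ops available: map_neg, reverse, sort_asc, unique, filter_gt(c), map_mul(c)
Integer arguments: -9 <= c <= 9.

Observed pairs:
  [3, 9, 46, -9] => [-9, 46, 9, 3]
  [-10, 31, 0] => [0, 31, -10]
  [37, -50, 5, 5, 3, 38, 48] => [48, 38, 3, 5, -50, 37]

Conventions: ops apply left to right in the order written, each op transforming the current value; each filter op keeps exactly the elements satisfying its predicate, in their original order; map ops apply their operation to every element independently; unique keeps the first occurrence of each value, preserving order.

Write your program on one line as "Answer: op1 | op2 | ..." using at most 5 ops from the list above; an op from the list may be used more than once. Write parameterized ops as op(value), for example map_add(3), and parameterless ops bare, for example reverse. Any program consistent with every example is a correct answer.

map_neg | reverse | map_neg | unique

Check, running the answer program on each example:
  [3, 9, 46, -9] -> [-3, -9, -46, 9] -> [9, -46, -9, -3] -> [-9, 46, 9, 3] -> [-9, 46, 9, 3]
  [-10, 31, 0] -> [10, -31, 0] -> [0, -31, 10] -> [0, 31, -10] -> [0, 31, -10]
  [37, -50, 5, 5, 3, 38, 48] -> [-37, 50, -5, -5, -3, -38, -48] -> [-48, -38, -3, -5, -5, 50, -37] -> [48, 38, 3, 5, 5, -50, 37] -> [48, 38, 3, 5, -50, 37]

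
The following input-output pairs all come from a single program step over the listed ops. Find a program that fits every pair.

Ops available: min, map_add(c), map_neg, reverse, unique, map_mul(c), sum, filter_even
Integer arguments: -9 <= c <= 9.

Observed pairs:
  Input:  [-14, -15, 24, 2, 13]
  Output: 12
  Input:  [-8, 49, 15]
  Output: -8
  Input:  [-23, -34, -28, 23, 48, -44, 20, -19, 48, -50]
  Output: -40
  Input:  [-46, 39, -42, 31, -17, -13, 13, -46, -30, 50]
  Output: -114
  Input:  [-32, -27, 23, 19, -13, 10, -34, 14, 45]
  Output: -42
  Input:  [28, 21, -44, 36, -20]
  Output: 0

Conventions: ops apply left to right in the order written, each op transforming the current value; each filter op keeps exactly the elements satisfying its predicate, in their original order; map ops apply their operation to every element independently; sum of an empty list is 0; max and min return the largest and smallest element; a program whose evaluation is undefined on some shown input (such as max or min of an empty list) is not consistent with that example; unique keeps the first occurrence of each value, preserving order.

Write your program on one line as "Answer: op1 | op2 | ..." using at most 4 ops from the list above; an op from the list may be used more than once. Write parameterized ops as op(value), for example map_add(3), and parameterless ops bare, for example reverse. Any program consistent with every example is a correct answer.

reverse | filter_even | sum

Check, running the answer program on each example:
  [-14, -15, 24, 2, 13] -> [13, 2, 24, -15, -14] -> [2, 24, -14] -> 12
  [-8, 49, 15] -> [15, 49, -8] -> [-8] -> -8
  [-23, -34, -28, 23, 48, -44, 20, -19, 48, -50] -> [-50, 48, -19, 20, -44, 48, 23, -28, -34, -23] -> [-50, 48, 20, -44, 48, -28, -34] -> -40
  [-46, 39, -42, 31, -17, -13, 13, -46, -30, 50] -> [50, -30, -46, 13, -13, -17, 31, -42, 39, -46] -> [50, -30, -46, -42, -46] -> -114
  [-32, -27, 23, 19, -13, 10, -34, 14, 45] -> [45, 14, -34, 10, -13, 19, 23, -27, -32] -> [14, -34, 10, -32] -> -42
  [28, 21, -44, 36, -20] -> [-20, 36, -44, 21, 28] -> [-20, 36, -44, 28] -> 0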